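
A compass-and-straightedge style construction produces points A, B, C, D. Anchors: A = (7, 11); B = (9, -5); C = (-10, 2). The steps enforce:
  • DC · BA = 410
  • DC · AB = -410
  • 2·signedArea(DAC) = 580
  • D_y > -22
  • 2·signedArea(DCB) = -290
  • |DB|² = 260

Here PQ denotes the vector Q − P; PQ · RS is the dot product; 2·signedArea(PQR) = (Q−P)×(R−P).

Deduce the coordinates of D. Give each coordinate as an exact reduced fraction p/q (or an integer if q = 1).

1. D_x = 11  [2·signedArea(DCB) = -290 ∩ 2·signedArea(DAC) = 580]
2. D_y = -21  [2·signedArea(DCB) = -290 ∩ 2·signedArea(DAC) = 580]
   → D = (11, -21)

D = (11, -21)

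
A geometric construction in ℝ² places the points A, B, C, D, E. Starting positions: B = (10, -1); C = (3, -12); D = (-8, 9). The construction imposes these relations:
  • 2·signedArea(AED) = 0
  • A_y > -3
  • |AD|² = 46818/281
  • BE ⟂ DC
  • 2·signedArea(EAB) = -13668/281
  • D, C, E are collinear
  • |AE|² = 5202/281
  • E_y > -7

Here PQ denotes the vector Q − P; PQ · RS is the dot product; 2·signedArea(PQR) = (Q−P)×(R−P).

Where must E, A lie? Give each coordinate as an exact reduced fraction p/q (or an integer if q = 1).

A = (-565/281, -684/281)
E = (-4/281, -1755/281)

1. E_x = -4/281  [D, C, E are collinear ∩ BE ⟂ DC]
2. E_y = -1755/281  [D, C, E are collinear ∩ BE ⟂ DC]
   → E = (-4/281, -1755/281)
3. A_x = -565/281  [2·signedArea(AED) = 0 ∩ 2·signedArea(EAB) = -13668/281]
4. A_y = -684/281  [2·signedArea(AED) = 0 ∩ 2·signedArea(EAB) = -13668/281]
   → A = (-565/281, -684/281)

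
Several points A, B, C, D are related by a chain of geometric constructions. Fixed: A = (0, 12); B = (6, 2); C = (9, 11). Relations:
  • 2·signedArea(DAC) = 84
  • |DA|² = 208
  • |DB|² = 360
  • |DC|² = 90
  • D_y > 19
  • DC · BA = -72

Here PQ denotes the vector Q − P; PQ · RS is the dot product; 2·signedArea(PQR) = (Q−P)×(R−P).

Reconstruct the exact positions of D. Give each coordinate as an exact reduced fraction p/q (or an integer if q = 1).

D = (12, 20)

1. D_x = 12  [DC · BA = -72 ∩ 2·signedArea(DAC) = 84]
2. D_y = 20  [DC · BA = -72 ∩ 2·signedArea(DAC) = 84]
   → D = (12, 20)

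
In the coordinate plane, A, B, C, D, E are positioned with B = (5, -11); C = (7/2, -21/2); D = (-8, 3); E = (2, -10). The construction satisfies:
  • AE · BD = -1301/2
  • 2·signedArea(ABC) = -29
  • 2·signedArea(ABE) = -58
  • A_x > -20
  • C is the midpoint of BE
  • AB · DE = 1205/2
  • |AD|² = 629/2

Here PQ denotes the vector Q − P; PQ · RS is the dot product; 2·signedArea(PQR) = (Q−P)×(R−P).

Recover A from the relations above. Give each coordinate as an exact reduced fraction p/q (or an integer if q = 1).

1. A_x = -39/2  [AE · BD = -1301/2 ∩ AB · DE = 1205/2]
2. A_y = 33/2  [AE · BD = -1301/2 ∩ AB · DE = 1205/2]
   → A = (-39/2, 33/2)

A = (-39/2, 33/2)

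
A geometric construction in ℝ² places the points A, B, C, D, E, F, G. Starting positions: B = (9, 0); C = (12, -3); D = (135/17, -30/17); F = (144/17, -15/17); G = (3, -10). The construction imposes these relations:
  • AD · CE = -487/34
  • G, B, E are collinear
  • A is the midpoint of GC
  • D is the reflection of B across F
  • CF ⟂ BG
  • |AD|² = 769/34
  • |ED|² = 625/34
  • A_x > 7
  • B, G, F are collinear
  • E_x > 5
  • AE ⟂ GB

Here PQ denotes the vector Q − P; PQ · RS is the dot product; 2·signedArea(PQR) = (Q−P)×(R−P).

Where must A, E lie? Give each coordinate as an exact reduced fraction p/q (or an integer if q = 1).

A = (15/2, -13/2)
E = (195/34, -185/34)

1. A_x = 15/2  [A is the midpoint of GC]
2. A_y = -13/2  [A is the midpoint of GC]
   → A = (15/2, -13/2)
3. E_x = 195/34  [G, B, E are collinear ∩ AE ⟂ GB]
4. E_y = -185/34  [G, B, E are collinear ∩ AE ⟂ GB]
   → E = (195/34, -185/34)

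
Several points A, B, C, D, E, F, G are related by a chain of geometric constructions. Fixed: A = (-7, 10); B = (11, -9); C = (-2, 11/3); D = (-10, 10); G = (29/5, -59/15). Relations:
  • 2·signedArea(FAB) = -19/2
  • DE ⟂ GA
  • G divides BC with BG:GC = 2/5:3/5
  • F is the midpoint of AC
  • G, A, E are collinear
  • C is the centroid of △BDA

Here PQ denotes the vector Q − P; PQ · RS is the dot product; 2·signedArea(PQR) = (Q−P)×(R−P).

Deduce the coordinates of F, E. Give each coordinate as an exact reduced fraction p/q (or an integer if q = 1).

1. F_x = -9/2  [F is the midpoint of AC]
2. F_y = 41/6  [F is the midpoint of AC]
   → F = (-9/2, 41/6)
3. E_x = -674407/80545  [G, A, E are collinear ∩ DE ⟂ GA]
4. E_y = 925834/80545  [G, A, E are collinear ∩ DE ⟂ GA]
   → E = (-674407/80545, 925834/80545)

E = (-674407/80545, 925834/80545)
F = (-9/2, 41/6)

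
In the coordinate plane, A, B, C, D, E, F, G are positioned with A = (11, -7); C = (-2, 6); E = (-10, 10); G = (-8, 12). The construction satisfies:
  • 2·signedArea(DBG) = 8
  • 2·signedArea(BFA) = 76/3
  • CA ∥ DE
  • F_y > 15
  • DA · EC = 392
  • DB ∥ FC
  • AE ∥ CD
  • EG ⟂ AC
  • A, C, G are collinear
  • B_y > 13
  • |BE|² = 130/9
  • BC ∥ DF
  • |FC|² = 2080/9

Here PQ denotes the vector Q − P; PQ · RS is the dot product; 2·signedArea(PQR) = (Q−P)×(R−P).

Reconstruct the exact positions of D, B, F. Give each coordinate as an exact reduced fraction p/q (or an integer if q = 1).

1. D_x = -23  [CA ∥ DE ∩ AE ∥ CD]
2. D_y = 23  [CA ∥ DE ∩ AE ∥ CD]
   → D = (-23, 23)
3. B_x = -11  [line -11·x + -15·y + 84 = 0 ∩ |BE|² = 130/9]
4. B_y = 41/3  [line -11·x + -15·y + 84 = 0 ∩ |BE|² = 130/9]
   → B = (-11, 41/3)
5. F_x = -14  [2·signedArea(BFA) = 76/3 ∩ DB ∥ FC]
6. F_y = 46/3  [2·signedArea(BFA) = 76/3 ∩ DB ∥ FC]
   → F = (-14, 46/3)

B = (-11, 41/3)
D = (-23, 23)
F = (-14, 46/3)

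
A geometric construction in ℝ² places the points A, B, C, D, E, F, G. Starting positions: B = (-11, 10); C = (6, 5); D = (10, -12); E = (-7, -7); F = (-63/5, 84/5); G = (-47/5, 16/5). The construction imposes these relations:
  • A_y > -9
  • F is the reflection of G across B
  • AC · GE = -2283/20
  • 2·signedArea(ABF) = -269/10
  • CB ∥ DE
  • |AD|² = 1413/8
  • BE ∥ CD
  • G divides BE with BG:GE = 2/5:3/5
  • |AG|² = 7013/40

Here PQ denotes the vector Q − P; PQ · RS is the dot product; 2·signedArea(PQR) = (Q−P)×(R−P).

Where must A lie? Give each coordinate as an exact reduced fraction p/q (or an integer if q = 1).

A = (-11/4, -33/4)

1. A_x = -11/4  [AC · GE = -2283/20 ∩ 2·signedArea(ABF) = -269/10]
2. A_y = -33/4  [AC · GE = -2283/20 ∩ 2·signedArea(ABF) = -269/10]
   → A = (-11/4, -33/4)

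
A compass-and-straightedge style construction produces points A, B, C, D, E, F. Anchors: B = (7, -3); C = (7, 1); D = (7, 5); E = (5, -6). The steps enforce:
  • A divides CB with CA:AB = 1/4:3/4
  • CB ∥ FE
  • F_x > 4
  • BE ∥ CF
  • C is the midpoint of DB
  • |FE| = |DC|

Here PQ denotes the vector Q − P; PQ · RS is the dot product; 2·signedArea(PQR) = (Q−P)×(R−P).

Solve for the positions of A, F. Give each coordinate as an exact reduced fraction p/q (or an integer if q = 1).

A = (7, 0)
F = (5, -2)

1. A_x = 7  [A divides CB with CA:AB = 1/4:3/4]
2. A_y = 0  [A divides CB with CA:AB = 1/4:3/4]
   → A = (7, 0)
3. F_x = 5  [CB ∥ FE ∩ BE ∥ CF]
4. F_y = -2  [CB ∥ FE ∩ BE ∥ CF]
   → F = (5, -2)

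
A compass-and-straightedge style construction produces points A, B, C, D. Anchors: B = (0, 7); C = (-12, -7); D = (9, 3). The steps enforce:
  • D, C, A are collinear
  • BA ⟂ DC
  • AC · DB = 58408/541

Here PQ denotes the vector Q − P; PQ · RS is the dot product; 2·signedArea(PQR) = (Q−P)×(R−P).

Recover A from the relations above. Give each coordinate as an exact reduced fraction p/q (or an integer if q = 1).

A = (1740/541, 133/541)

1. A_x = 1740/541  [D, C, A are collinear ∩ BA ⟂ DC]
2. A_y = 133/541  [D, C, A are collinear ∩ BA ⟂ DC]
   → A = (1740/541, 133/541)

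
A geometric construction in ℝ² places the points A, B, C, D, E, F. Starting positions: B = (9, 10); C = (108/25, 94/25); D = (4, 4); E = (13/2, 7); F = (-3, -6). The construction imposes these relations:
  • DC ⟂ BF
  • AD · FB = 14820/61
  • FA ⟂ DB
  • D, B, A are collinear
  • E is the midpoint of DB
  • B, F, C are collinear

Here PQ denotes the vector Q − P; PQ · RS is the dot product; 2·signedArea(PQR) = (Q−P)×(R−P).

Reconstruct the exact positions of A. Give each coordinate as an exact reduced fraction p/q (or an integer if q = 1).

1. A_x = -231/61  [D, B, A are collinear ∩ FA ⟂ DB]
2. A_y = -326/61  [D, B, A are collinear ∩ FA ⟂ DB]
   → A = (-231/61, -326/61)

A = (-231/61, -326/61)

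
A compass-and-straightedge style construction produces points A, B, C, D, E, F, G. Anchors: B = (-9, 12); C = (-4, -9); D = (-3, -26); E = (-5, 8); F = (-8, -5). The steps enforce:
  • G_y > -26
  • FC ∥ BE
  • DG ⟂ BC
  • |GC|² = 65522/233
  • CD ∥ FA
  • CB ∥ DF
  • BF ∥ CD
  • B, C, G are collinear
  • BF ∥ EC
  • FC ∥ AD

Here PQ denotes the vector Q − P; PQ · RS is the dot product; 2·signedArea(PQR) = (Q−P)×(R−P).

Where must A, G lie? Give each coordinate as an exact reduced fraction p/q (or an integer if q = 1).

A = (-7, -22)
G = (-27/233, -5898/233)

1. A_x = -7  [FC ∥ AD ∩ CD ∥ FA]
2. A_y = -22  [FC ∥ AD ∩ CD ∥ FA]
   → A = (-7, -22)
3. G_x = -27/233  [B, C, G are collinear ∩ DG ⟂ BC]
4. G_y = -5898/233  [B, C, G are collinear ∩ DG ⟂ BC]
   → G = (-27/233, -5898/233)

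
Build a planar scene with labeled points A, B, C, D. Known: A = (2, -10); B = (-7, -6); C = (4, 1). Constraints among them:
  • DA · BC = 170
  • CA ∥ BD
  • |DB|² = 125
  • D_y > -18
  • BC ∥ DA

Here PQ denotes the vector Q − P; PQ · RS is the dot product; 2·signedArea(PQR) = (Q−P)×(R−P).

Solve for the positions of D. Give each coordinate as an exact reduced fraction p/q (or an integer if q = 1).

D = (-9, -17)

1. D_x = -9  [BC ∥ DA ∩ CA ∥ BD]
2. D_y = -17  [BC ∥ DA ∩ CA ∥ BD]
   → D = (-9, -17)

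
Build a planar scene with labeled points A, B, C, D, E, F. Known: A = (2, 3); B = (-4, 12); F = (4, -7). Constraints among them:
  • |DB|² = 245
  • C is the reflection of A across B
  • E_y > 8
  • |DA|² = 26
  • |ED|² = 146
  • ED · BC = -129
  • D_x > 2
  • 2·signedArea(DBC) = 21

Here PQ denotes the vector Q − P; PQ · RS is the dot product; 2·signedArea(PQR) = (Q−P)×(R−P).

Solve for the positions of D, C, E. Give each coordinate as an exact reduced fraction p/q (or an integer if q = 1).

1. C_x = -10  [C is the reflection of A across B]
2. C_y = 21  [C is the reflection of A across B]
   → C = (-10, 21)
3. D_x = 3  [line -9·x + -6·y + 15 = 0 ∩ |DA|² = 26]
4. D_y = -2  [line -9·x + -6·y + 15 = 0 ∩ |DA|² = 26]
   → D = (3, -2)
5. E_x = -2  [line 6·x + -9·y + 93 = 0 ∩ |ED|² = 146]
6. E_y = 9  [line 6·x + -9·y + 93 = 0 ∩ |ED|² = 146]
   → E = (-2, 9)

C = (-10, 21)
D = (3, -2)
E = (-2, 9)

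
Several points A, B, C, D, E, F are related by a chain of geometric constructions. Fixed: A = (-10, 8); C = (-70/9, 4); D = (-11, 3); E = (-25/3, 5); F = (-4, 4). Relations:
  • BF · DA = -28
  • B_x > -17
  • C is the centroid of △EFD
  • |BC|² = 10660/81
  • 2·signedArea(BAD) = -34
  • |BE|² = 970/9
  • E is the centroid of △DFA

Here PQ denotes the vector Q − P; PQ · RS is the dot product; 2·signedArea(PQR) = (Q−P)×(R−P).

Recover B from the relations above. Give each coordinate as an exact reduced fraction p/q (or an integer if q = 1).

1. B_x = -16  [BF · DA = -28 ∩ 2·signedArea(BAD) = -34]
2. B_y = 12  [BF · DA = -28 ∩ 2·signedArea(BAD) = -34]
   → B = (-16, 12)

B = (-16, 12)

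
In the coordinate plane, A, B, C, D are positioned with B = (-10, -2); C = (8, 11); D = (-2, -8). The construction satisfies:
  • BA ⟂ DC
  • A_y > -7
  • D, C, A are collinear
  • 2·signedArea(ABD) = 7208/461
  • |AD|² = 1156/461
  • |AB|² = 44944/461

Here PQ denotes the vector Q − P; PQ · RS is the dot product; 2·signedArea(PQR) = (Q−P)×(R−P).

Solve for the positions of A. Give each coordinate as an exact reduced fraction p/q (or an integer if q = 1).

A = (-582/461, -3042/461)

1. A_x = -582/461  [D, C, A are collinear ∩ BA ⟂ DC]
2. A_y = -3042/461  [D, C, A are collinear ∩ BA ⟂ DC]
   → A = (-582/461, -3042/461)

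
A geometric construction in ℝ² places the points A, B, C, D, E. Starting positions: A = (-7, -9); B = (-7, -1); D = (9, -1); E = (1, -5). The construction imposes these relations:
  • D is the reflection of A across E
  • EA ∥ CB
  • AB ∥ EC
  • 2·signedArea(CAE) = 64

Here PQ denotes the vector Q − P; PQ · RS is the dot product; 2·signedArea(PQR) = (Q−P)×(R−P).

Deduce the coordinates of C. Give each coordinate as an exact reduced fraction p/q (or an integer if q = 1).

C = (1, 3)

1. C_x = 1  [EA ∥ CB ∩ AB ∥ EC]
2. C_y = 3  [EA ∥ CB ∩ AB ∥ EC]
   → C = (1, 3)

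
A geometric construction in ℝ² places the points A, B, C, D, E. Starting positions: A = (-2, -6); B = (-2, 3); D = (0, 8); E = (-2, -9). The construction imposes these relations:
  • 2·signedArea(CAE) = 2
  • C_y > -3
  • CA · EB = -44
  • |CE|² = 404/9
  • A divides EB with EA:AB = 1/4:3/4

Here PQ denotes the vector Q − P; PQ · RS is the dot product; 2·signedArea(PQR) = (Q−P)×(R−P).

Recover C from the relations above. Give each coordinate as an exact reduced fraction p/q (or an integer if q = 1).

C = (-4/3, -7/3)

1. C_x = -4/3  [2·signedArea(CAE) = 2 ∩ CA · EB = -44]
2. C_y = -7/3  [2·signedArea(CAE) = 2 ∩ CA · EB = -44]
   → C = (-4/3, -7/3)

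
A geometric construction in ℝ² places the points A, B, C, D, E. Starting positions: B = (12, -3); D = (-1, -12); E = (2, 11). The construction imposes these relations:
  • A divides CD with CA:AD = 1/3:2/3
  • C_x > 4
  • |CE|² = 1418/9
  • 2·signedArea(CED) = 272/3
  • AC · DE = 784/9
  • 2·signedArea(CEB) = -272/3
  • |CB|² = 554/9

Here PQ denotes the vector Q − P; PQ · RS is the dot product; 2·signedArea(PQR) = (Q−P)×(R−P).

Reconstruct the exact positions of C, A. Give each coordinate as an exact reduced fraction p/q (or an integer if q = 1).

1. C_x = 13/3  [2·signedArea(CEB) = -272/3 ∩ 2·signedArea(CED) = 272/3]
2. C_y = -4/3  [2·signedArea(CEB) = -272/3 ∩ 2·signedArea(CED) = 272/3]
   → C = (13/3, -4/3)
3. A_x = 23/9  [A divides CD with CA:AD = 1/3:2/3]
4. A_y = -44/9  [A divides CD with CA:AD = 1/3:2/3]
   → A = (23/9, -44/9)

A = (23/9, -44/9)
C = (13/3, -4/3)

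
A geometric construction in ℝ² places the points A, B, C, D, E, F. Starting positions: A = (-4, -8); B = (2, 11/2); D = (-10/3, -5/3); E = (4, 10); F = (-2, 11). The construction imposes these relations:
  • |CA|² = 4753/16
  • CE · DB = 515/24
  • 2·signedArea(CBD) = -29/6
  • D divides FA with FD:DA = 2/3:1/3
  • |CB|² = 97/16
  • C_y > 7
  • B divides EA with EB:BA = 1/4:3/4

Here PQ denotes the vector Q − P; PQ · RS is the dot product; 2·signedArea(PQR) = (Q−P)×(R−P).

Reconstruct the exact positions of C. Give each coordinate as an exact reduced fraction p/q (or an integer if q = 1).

1. C_x = 3  [CE · DB = 515/24 ∩ 2·signedArea(CBD) = -29/6]
2. C_y = 31/4  [CE · DB = 515/24 ∩ 2·signedArea(CBD) = -29/6]
   → C = (3, 31/4)

C = (3, 31/4)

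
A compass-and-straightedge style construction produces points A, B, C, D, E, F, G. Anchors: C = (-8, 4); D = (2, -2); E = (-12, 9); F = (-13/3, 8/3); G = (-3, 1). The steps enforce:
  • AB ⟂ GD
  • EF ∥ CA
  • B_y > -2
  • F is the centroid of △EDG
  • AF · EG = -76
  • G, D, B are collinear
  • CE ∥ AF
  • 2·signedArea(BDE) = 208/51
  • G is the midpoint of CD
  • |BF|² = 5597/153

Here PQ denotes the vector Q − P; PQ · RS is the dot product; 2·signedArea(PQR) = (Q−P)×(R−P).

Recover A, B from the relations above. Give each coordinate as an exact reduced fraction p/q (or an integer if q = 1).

1. A_x = -1/3  [CE ∥ AF ∩ EF ∥ CA]
2. A_y = -7/3  [CE ∥ AF ∩ EF ∥ CA]
   → A = (-1/3, -7/3)
3. B_x = 22/51  [G, D, B are collinear ∩ AB ⟂ GD]
4. B_y = -18/17  [G, D, B are collinear ∩ AB ⟂ GD]
   → B = (22/51, -18/17)

A = (-1/3, -7/3)
B = (22/51, -18/17)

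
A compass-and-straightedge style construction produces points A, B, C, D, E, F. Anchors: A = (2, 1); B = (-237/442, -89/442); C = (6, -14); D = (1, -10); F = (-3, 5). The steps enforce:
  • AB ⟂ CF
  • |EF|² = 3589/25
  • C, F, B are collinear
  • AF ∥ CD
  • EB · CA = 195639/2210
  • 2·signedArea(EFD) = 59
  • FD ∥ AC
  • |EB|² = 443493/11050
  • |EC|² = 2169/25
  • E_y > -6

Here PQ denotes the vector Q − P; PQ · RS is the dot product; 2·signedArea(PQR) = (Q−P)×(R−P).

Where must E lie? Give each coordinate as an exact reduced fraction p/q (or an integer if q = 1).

1. E_x = 18/5  [2·signedArea(EFD) = 59 ∩ EB · CA = 195639/2210]
2. E_y = -5  [2·signedArea(EFD) = 59 ∩ EB · CA = 195639/2210]
   → E = (18/5, -5)

E = (18/5, -5)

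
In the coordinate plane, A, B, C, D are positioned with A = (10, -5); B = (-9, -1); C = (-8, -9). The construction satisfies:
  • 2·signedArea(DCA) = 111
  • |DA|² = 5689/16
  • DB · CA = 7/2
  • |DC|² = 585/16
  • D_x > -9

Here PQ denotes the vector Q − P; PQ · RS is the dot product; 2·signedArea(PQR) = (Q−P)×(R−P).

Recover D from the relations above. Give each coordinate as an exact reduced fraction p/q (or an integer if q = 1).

D = (-35/4, -3)

1. D_x = -35/4  [2·signedArea(DCA) = 111 ∩ DB · CA = 7/2]
2. D_y = -3  [2·signedArea(DCA) = 111 ∩ DB · CA = 7/2]
   → D = (-35/4, -3)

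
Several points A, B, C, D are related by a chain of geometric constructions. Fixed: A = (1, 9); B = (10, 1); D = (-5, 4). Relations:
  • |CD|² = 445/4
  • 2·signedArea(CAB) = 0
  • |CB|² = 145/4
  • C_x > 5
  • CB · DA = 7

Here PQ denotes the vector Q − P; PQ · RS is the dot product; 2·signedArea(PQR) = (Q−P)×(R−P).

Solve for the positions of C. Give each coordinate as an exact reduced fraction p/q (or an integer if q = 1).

1. C_x = 11/2  [2·signedArea(CAB) = 0 ∩ CB · DA = 7]
2. C_y = 5  [2·signedArea(CAB) = 0 ∩ CB · DA = 7]
   → C = (11/2, 5)

C = (11/2, 5)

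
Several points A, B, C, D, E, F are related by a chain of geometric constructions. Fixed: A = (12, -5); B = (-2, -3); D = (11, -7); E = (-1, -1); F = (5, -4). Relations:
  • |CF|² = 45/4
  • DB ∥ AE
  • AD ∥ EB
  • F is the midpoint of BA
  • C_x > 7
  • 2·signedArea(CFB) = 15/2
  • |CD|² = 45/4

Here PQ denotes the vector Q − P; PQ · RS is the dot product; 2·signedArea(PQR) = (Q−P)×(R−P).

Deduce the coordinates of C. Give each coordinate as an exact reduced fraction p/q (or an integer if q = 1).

1. C_x = 8  [line -1·x + -7·y + -61/2 = 0 ∩ |CF|² = 45/4]
2. C_y = -11/2  [line -1·x + -7·y + -61/2 = 0 ∩ |CF|² = 45/4]
   → C = (8, -11/2)

C = (8, -11/2)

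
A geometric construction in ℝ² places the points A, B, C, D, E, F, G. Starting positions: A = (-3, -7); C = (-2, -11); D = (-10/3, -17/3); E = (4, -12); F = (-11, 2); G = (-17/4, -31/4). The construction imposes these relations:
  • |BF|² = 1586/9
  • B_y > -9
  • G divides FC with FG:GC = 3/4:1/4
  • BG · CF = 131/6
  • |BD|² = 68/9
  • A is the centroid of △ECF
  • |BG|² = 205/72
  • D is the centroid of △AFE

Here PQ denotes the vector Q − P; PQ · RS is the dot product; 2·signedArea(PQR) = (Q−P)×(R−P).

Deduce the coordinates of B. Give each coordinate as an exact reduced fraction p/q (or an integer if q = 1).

1. B_x = -8/3  [line 9·x + -13·y + -253/3 = 0 ∩ |BF|² = 1586/9]
2. B_y = -25/3  [line 9·x + -13·y + -253/3 = 0 ∩ |BF|² = 1586/9]
   → B = (-8/3, -25/3)

B = (-8/3, -25/3)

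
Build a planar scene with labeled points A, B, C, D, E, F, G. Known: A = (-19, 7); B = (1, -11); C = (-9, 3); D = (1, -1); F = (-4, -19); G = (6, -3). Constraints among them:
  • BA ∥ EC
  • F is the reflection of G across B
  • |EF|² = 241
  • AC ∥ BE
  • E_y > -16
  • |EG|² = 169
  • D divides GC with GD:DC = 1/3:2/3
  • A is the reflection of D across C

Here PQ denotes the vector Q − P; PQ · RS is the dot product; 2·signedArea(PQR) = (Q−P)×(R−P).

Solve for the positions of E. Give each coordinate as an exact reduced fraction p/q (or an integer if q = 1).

1. E_x = 11  [BA ∥ EC ∩ AC ∥ BE]
2. E_y = -15  [BA ∥ EC ∩ AC ∥ BE]
   → E = (11, -15)

E = (11, -15)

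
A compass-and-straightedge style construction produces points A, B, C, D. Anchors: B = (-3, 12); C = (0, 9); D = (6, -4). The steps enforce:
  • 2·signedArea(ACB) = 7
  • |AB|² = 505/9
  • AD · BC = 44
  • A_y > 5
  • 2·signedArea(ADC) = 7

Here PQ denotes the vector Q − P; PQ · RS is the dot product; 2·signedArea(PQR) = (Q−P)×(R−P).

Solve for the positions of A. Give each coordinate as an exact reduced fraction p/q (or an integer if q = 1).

A = (1, 17/3)

1. A_x = 1  [2·signedArea(ACB) = 7 ∩ 2·signedArea(ADC) = 7]
2. A_y = 17/3  [2·signedArea(ACB) = 7 ∩ 2·signedArea(ADC) = 7]
   → A = (1, 17/3)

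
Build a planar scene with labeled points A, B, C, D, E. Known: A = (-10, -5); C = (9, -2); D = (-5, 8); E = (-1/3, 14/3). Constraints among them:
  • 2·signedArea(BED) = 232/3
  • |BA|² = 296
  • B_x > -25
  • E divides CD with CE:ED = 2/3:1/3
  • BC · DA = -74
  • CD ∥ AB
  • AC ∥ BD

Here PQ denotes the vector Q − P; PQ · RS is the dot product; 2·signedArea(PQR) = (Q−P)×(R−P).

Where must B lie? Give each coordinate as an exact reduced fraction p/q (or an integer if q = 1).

B = (-24, 5)

1. B_x = -24  [AC ∥ BD ∩ CD ∥ AB]
2. B_y = 5  [AC ∥ BD ∩ CD ∥ AB]
   → B = (-24, 5)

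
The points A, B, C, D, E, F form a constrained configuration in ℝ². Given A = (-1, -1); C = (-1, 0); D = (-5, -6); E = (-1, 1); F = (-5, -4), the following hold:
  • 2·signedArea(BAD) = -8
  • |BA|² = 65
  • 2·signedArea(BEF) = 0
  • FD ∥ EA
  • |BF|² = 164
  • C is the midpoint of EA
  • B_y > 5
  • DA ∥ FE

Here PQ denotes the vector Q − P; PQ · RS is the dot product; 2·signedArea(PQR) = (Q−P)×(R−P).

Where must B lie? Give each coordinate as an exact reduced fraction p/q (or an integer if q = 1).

B = (3, 6)

1. B_x = 3  [line 5·x + -4·y + 9 = 0 ∩ |BF|² = 164]
2. B_y = 6  [line 5·x + -4·y + 9 = 0 ∩ |BF|² = 164]
   → B = (3, 6)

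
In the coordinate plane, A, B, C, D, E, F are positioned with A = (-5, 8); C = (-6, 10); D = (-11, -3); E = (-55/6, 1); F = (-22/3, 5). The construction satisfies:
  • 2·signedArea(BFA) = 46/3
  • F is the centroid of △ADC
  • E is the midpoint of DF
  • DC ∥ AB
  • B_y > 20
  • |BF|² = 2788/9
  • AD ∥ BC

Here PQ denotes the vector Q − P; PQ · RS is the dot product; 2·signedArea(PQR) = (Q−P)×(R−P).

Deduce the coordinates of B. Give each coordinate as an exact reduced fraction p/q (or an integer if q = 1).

B = (0, 21)

1. B_x = 0  [AD ∥ BC ∩ DC ∥ AB]
2. B_y = 21  [AD ∥ BC ∩ DC ∥ AB]
   → B = (0, 21)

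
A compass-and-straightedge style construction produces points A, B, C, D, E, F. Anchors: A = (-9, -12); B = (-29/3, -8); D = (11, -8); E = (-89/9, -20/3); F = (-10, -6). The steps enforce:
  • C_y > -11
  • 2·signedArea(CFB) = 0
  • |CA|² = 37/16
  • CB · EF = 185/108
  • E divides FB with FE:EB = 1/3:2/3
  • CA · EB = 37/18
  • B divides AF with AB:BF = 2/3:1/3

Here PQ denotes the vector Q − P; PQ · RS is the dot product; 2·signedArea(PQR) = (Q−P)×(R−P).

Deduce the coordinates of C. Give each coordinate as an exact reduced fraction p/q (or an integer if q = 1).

1. C_x = -37/4  [2·signedArea(CFB) = 0 ∩ CB · EF = 185/108]
2. C_y = -21/2  [2·signedArea(CFB) = 0 ∩ CB · EF = 185/108]
   → C = (-37/4, -21/2)

C = (-37/4, -21/2)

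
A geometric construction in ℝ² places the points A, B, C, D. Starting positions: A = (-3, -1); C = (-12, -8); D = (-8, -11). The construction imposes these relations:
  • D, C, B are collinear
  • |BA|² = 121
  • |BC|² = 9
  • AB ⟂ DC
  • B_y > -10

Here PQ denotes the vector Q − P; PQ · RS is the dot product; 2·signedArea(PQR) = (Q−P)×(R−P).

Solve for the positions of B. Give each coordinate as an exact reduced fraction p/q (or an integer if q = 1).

1. B_x = -48/5  [D, C, B are collinear ∩ AB ⟂ DC]
2. B_y = -49/5  [D, C, B are collinear ∩ AB ⟂ DC]
   → B = (-48/5, -49/5)

B = (-48/5, -49/5)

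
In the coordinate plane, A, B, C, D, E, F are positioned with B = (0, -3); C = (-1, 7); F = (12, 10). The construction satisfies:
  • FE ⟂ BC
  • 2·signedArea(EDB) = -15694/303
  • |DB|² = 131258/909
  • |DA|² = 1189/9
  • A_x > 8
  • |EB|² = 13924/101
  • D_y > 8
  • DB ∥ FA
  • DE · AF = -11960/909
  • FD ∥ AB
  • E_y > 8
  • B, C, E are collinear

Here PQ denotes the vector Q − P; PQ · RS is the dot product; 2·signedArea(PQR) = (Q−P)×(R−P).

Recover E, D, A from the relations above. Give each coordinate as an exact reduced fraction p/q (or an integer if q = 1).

A = (881/101, -473/303)
D = (331/101, 2594/303)
E = (-118/101, 877/101)

1. E_x = -118/101  [B, C, E are collinear ∩ FE ⟂ BC]
2. E_y = 877/101  [B, C, E are collinear ∩ FE ⟂ BC]
   → E = (-118/101, 877/101)
3. D_x = 331/101  [line -1180/101·x + -118/101·y + 14632/303 = 0 ∩ |DB|² = 131258/909]
4. D_y = 2594/303  [line -1180/101·x + -118/101·y + 14632/303 = 0 ∩ |DB|² = 131258/909]
   → D = (331/101, 2594/303)
5. A_x = 881/101  [DE · AF = -11960/909 ∩ FD ∥ AB]
6. A_y = -473/303  [DE · AF = -11960/909 ∩ FD ∥ AB]
   → A = (881/101, -473/303)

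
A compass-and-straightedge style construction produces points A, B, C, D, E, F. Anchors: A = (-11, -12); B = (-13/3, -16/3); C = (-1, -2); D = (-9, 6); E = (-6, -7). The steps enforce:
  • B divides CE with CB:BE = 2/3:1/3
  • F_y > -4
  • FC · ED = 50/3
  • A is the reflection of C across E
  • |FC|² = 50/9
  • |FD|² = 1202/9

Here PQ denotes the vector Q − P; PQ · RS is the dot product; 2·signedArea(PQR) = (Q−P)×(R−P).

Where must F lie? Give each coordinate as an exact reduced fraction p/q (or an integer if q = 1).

1. F_x = -8/3  [line 3·x + -13·y + -119/3 = 0 ∩ |FD|² = 1202/9]
2. F_y = -11/3  [line 3·x + -13·y + -119/3 = 0 ∩ |FD|² = 1202/9]
   → F = (-8/3, -11/3)

F = (-8/3, -11/3)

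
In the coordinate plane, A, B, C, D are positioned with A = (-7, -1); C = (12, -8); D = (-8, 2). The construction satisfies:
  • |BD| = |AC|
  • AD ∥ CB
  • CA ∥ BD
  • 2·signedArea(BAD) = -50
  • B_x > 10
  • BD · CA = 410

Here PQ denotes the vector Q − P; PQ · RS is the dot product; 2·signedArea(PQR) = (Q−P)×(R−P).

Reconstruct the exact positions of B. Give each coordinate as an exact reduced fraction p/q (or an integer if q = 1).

1. B_x = 11  [CA ∥ BD ∩ AD ∥ CB]
2. B_y = -5  [CA ∥ BD ∩ AD ∥ CB]
   → B = (11, -5)

B = (11, -5)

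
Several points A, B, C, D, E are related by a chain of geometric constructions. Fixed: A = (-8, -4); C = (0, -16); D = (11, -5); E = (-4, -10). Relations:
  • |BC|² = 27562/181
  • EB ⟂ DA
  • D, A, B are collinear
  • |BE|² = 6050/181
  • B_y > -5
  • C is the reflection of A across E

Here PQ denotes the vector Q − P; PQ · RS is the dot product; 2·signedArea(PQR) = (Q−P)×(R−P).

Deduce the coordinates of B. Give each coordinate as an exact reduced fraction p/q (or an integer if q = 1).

1. B_x = -669/181  [D, A, B are collinear ∩ EB ⟂ DA]
2. B_y = -765/181  [D, A, B are collinear ∩ EB ⟂ DA]
   → B = (-669/181, -765/181)

B = (-669/181, -765/181)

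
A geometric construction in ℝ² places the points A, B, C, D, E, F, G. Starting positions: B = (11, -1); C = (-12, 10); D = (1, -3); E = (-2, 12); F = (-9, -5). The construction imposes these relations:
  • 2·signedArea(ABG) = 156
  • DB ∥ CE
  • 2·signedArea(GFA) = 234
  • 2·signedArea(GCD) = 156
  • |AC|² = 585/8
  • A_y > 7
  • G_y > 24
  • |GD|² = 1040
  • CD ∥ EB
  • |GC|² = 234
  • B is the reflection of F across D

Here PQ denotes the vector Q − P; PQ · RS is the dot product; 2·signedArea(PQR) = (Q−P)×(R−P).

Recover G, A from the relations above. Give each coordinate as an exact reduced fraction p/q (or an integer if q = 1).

A = (-15/4, 31/4)
G = (-15, 25)

1. G_x = -15  [line 13·x + 13·y + -130 = 0 ∩ |GC|² = 234]
2. G_y = 25  [line 13·x + 13·y + -130 = 0 ∩ |GC|² = 234]
   → G = (-15, 25)
3. A_x = -15/4  [2·signedArea(GFA) = 234 ∩ 2·signedArea(ABG) = 156]
4. A_y = 31/4  [2·signedArea(GFA) = 234 ∩ 2·signedArea(ABG) = 156]
   → A = (-15/4, 31/4)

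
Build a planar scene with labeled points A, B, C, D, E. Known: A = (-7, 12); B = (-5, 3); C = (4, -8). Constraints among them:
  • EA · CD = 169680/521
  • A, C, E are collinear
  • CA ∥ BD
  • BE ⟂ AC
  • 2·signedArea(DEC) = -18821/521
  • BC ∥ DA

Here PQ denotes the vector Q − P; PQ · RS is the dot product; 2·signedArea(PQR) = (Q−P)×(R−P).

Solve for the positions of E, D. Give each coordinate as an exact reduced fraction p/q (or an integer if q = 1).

1. E_x = -1425/521  [A, C, E are collinear ∩ BE ⟂ AC]
2. E_y = 2212/521  [A, C, E are collinear ∩ BE ⟂ AC]
   → E = (-1425/521, 2212/521)
3. D_x = -16  [BC ∥ DA ∩ CA ∥ BD]
4. D_y = 23  [BC ∥ DA ∩ CA ∥ BD]
   → D = (-16, 23)

D = (-16, 23)
E = (-1425/521, 2212/521)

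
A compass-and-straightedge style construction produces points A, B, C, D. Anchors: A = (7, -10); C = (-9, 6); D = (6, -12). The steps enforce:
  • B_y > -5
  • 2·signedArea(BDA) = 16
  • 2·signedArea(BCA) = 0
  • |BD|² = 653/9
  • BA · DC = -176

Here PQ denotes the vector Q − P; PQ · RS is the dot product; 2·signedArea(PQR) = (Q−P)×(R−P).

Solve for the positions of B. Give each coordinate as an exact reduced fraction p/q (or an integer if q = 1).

B = (5/3, -14/3)

1. B_x = 5/3  [2·signedArea(BCA) = 0 ∩ 2·signedArea(BDA) = 16]
2. B_y = -14/3  [2·signedArea(BCA) = 0 ∩ 2·signedArea(BDA) = 16]
   → B = (5/3, -14/3)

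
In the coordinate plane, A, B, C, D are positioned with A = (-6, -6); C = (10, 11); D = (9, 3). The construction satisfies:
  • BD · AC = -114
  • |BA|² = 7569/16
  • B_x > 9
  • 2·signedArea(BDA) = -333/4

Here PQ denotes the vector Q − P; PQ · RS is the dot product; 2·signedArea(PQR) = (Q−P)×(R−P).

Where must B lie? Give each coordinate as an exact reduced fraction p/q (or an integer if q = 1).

B = (39/4, 9)

1. B_x = 39/4  [2·signedArea(BDA) = -333/4 ∩ BD · AC = -114]
2. B_y = 9  [2·signedArea(BDA) = -333/4 ∩ BD · AC = -114]
   → B = (39/4, 9)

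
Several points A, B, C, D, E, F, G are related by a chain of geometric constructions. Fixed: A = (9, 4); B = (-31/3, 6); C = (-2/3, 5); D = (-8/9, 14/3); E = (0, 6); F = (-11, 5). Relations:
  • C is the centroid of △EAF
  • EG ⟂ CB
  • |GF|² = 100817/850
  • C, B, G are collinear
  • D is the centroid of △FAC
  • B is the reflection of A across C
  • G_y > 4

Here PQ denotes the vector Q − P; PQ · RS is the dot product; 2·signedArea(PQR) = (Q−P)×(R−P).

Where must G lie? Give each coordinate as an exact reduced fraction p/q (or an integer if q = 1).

1. G_x = -93/850  [C, B, G are collinear ∩ EG ⟂ CB]
2. G_y = 4201/850  [C, B, G are collinear ∩ EG ⟂ CB]
   → G = (-93/850, 4201/850)

G = (-93/850, 4201/850)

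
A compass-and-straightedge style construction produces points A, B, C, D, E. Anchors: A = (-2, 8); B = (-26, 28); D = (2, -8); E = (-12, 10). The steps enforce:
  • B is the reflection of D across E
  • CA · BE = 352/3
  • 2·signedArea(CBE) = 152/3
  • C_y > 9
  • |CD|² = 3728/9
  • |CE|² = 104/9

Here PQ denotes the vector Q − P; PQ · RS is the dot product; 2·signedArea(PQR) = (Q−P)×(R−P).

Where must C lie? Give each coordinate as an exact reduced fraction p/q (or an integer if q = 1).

1. C_x = -26/3  [2·signedArea(CBE) = 152/3 ∩ CA · BE = 352/3]
2. C_y = 28/3  [2·signedArea(CBE) = 152/3 ∩ CA · BE = 352/3]
   → C = (-26/3, 28/3)

C = (-26/3, 28/3)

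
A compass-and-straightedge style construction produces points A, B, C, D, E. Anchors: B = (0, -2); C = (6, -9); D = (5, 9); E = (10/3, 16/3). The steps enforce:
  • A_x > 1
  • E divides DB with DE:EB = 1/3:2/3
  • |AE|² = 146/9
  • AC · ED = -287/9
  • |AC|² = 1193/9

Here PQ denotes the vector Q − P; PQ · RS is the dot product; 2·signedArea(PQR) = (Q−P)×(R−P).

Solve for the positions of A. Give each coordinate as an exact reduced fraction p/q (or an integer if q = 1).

A = (5/3, 5/3)

1. A_x = 5/3  [line -5/3·x + -11/3·y + 80/9 = 0 ∩ |AE|² = 146/9]
2. A_y = 5/3  [line -5/3·x + -11/3·y + 80/9 = 0 ∩ |AE|² = 146/9]
   → A = (5/3, 5/3)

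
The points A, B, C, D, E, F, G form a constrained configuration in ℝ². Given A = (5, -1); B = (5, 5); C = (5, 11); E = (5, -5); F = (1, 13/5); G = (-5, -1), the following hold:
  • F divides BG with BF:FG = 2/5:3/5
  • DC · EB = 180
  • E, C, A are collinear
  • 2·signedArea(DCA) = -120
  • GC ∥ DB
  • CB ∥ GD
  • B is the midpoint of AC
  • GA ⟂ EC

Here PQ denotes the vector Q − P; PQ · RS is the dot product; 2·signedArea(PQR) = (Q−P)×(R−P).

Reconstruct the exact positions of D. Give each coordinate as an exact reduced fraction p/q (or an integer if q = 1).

D = (-5, -7)

1. D_x = -5  [GC ∥ DB ∩ CB ∥ GD]
2. D_y = -7  [GC ∥ DB ∩ CB ∥ GD]
   → D = (-5, -7)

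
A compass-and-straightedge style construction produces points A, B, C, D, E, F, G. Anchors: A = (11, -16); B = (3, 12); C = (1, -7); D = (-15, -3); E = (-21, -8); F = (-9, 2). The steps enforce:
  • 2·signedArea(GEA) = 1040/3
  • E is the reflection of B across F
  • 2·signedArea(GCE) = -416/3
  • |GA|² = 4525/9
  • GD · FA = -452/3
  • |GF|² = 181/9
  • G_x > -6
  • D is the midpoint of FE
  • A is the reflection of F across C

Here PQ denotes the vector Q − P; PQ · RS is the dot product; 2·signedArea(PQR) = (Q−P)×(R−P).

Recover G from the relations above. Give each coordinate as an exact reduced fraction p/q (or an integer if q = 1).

G = (-17/3, -1)

1. G_x = -17/3  [2·signedArea(GCE) = -416/3 ∩ GD · FA = -452/3]
2. G_y = -1  [2·signedArea(GCE) = -416/3 ∩ GD · FA = -452/3]
   → G = (-17/3, -1)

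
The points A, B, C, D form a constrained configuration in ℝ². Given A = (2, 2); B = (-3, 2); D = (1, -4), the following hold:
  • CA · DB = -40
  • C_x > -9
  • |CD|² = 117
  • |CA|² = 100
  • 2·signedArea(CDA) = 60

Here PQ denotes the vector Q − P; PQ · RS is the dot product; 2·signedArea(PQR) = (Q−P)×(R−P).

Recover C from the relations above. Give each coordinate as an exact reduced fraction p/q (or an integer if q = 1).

C = (-8, 2)

1. C_x = -8  [2·signedArea(CDA) = 60 ∩ CA · DB = -40]
2. C_y = 2  [2·signedArea(CDA) = 60 ∩ CA · DB = -40]
   → C = (-8, 2)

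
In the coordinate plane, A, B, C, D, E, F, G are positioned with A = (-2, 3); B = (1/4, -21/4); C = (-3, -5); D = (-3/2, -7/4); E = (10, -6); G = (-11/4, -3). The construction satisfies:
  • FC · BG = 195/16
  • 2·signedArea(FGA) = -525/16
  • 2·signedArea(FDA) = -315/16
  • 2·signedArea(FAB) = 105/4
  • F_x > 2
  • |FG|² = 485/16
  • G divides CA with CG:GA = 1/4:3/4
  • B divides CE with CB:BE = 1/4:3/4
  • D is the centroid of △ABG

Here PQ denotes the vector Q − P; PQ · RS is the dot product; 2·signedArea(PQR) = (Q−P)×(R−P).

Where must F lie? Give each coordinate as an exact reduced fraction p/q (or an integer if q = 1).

F = (11/4, -11/4)

1. F_x = 11/4  [2·signedArea(FDA) = -315/16 ∩ 2·signedArea(FAB) = 105/4]
2. F_y = -11/4  [2·signedArea(FDA) = -315/16 ∩ 2·signedArea(FAB) = 105/4]
   → F = (11/4, -11/4)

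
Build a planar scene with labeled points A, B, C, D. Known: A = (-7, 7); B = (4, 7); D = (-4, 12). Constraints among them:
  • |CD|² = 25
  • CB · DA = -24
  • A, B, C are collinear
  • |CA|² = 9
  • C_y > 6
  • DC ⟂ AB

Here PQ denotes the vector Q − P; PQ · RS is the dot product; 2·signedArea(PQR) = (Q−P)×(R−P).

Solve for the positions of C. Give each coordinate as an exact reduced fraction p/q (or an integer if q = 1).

C = (-4, 7)

1. C_x = -4  [A, B, C are collinear ∩ DC ⟂ AB]
2. C_y = 7  [A, B, C are collinear ∩ DC ⟂ AB]
   → C = (-4, 7)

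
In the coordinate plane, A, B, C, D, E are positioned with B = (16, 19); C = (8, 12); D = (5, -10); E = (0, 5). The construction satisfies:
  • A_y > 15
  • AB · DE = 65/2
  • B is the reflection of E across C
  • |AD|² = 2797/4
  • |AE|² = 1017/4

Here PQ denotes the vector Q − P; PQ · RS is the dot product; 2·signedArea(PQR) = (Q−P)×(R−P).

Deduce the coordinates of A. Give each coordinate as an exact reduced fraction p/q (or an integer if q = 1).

1. A_x = 12  [line 5·x + -15·y + 345/2 = 0 ∩ |AD|² = 2797/4]
2. A_y = 31/2  [line 5·x + -15·y + 345/2 = 0 ∩ |AD|² = 2797/4]
   → A = (12, 31/2)

A = (12, 31/2)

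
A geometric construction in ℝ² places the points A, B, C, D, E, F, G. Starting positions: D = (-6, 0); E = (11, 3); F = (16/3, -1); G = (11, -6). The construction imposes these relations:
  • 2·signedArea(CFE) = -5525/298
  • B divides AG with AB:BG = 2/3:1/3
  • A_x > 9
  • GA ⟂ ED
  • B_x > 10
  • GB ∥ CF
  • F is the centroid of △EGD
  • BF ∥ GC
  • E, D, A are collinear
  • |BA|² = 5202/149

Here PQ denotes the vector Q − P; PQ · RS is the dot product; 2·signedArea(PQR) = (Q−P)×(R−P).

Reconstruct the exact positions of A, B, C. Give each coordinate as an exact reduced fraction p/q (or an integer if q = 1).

A = (2819/298, 813/298)
B = (3125/298, -921/298)
C = (5227/894, -1165/298)

1. A_x = 2819/298  [E, D, A are collinear ∩ GA ⟂ ED]
2. A_y = 813/298  [E, D, A are collinear ∩ GA ⟂ ED]
   → A = (2819/298, 813/298)
3. B_x = 3125/298  [B divides AG with AB:BG = 2/3:1/3]
4. B_y = -921/298  [B divides AG with AB:BG = 2/3:1/3]
   → B = (3125/298, -921/298)
5. C_x = 5227/894  [GB ∥ CF ∩ BF ∥ GC]
6. C_y = -1165/298  [GB ∥ CF ∩ BF ∥ GC]
   → C = (5227/894, -1165/298)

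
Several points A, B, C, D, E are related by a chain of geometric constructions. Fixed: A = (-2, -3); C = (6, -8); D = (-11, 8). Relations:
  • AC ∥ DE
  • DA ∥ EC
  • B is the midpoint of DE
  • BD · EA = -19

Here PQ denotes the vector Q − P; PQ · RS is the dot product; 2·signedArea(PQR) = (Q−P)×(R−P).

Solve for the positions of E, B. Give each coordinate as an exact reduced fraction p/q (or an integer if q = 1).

B = (-7, 11/2)
E = (-3, 3)

1. E_x = -3  [DA ∥ EC ∩ AC ∥ DE]
2. E_y = 3  [DA ∥ EC ∩ AC ∥ DE]
   → E = (-3, 3)
3. B_x = -7  [B is the midpoint of DE]
4. B_y = 11/2  [B is the midpoint of DE]
   → B = (-7, 11/2)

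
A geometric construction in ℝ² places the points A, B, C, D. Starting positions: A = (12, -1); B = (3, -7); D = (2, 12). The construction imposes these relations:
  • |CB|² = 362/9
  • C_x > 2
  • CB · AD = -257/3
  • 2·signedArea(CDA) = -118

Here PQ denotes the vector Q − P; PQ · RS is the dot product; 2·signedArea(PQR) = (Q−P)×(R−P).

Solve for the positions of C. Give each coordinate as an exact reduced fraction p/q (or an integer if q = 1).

C = (8/3, -2/3)

1. C_x = 8/3  [2·signedArea(CDA) = -118 ∩ CB · AD = -257/3]
2. C_y = -2/3  [2·signedArea(CDA) = -118 ∩ CB · AD = -257/3]
   → C = (8/3, -2/3)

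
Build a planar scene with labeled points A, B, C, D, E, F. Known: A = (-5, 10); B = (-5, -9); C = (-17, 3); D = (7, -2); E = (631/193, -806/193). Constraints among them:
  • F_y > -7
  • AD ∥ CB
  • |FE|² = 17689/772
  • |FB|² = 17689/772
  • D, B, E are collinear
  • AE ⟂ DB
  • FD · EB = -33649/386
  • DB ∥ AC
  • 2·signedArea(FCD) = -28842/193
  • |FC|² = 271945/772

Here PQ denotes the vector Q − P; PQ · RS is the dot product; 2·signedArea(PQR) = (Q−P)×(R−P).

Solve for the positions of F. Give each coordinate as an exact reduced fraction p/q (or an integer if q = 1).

F = (-167/193, -2543/386)

1. F_x = -167/193  [2·signedArea(FCD) = -28842/193 ∩ FD · EB = -33649/386]
2. F_y = -2543/386  [2·signedArea(FCD) = -28842/193 ∩ FD · EB = -33649/386]
   → F = (-167/193, -2543/386)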